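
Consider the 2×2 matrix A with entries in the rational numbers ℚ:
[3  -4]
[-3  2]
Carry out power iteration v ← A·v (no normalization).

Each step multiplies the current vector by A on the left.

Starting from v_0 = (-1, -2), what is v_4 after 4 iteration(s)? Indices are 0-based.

v_4 = (739, -557)

v_0 = (-1, -2).
v_1 = A·v_0 = (5, -1).
v_2 = A·v_1 = (19, -17).
v_3 = A·v_2 = (125, -91).
v_4 = A·v_3 = (739, -557).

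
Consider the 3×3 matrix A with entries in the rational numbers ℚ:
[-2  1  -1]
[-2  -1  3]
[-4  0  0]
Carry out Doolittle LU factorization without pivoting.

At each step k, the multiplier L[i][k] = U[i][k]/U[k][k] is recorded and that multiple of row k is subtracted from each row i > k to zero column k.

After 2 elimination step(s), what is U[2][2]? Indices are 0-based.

Step 1: pivot at (0,0) is -2.
  row1 ← row1 − (1)·row0  ⇒  L[1][0]=1, U row1=(0, -2, 4)
  row2 ← row2 − (2)·row0  ⇒  L[2][0]=2, U row2=(0, -2, 2)
Step 2: pivot at (1,1) is -2.
  row2 ← row2 − (1)·row1  ⇒  L[2][1]=1, U row2=(0, 0, -2)

U[2][2] = -2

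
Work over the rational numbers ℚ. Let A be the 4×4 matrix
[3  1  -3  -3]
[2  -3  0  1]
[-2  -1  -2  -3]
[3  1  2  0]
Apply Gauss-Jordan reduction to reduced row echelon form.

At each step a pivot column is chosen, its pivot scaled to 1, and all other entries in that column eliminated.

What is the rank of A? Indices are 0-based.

rank = 4

[1] R0 /= 3  ⇒  (1, 1/3, -1, -1)
     R1 -= 2·R0  ⇒  (0, -11/3, 2, 3)
     R2 -= -2·R0  ⇒  (0, -1/3, -4, -5)
     R3 -= 3·R0  ⇒  (0, 0, 5, 3)
[2] R1 /= -11/3  ⇒  (0, 1, -6/11, -9/11)
     R0 -= 1/3·R1  ⇒  (1, 0, -9/11, -8/11)
     R2 -= -1/3·R1  ⇒  (0, 0, -46/11, -58/11)
[3] R2 /= -46/11  ⇒  (0, 0, 1, 29/23)
     R0 -= -9/11·R2  ⇒  (1, 0, 0, 7/23)
     R1 -= -6/11·R2  ⇒  (0, 1, 0, -3/23)
     R3 -= 5·R2  ⇒  (0, 0, 0, -76/23)
[4] R3 /= -76/23  ⇒  (0, 0, 0, 1)
     R0 -= 7/23·R3  ⇒  (1, 0, 0, 0)
     R1 -= -3/23·R3  ⇒  (0, 1, 0, 0)
     R2 -= 29/23·R3  ⇒  (0, 0, 1, 0)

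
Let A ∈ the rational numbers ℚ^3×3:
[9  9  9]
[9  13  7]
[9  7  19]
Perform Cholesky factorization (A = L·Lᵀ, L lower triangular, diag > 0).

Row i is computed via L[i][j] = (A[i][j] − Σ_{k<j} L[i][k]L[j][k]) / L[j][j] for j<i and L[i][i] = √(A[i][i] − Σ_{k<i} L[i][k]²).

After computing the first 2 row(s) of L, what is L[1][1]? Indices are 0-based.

Step 1: L[0][0] = √(9) = 3.
  L[1][0] = (9) / L[0][0] = 3.
Step 2: L[1][1] = √(4) = 2.

L[1][1] = 2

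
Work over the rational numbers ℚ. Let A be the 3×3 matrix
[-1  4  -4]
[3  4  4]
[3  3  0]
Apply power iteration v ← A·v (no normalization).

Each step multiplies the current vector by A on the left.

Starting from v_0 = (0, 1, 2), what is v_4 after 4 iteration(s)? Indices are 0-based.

v_4 = (520, 2856, 1392)

v_0 = (0, 1, 2).
v_1 = A·v_0 = (-4, 12, 3).
v_2 = A·v_1 = (40, 48, 24).
v_3 = A·v_2 = (56, 408, 264).
v_4 = A·v_3 = (520, 2856, 1392).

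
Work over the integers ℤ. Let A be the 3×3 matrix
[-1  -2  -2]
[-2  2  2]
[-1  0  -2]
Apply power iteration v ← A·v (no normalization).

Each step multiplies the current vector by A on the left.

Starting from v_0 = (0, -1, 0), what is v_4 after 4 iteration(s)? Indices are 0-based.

v_0 = (0, -1, 0).
v_1 = A·v_0 = (2, -2, 0).
v_2 = A·v_1 = (2, -8, -2).
v_3 = A·v_2 = (18, -24, 2).
v_4 = A·v_3 = (26, -80, -22).

v_4 = (26, -80, -22)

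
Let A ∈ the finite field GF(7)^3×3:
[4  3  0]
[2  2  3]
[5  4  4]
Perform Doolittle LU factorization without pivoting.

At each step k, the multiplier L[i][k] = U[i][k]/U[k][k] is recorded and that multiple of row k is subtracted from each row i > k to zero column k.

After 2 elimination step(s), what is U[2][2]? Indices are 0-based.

U[2][2] = 6

Step 1: pivot at (0,0) is 4.
  row1 ← row1 − (4)·row0  ⇒  L[1][0]=4, U row1=(0, 4, 3)
  row2 ← row2 − (3)·row0  ⇒  L[2][0]=3, U row2=(0, 2, 4)
Step 2: pivot at (1,1) is 4.
  row2 ← row2 − (4)·row1  ⇒  L[2][1]=4, U row2=(0, 0, 6)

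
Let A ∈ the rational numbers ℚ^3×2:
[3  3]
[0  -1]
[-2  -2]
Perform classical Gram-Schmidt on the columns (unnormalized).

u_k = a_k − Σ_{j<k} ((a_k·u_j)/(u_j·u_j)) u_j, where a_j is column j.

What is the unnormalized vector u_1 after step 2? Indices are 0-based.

u_1 = (0, -1, 0)

Step 1: u_0 = a_0 = (3, 0, -2).
Step 2: u_1 = a_1 − (1)·u_0 = (0, -1, 0).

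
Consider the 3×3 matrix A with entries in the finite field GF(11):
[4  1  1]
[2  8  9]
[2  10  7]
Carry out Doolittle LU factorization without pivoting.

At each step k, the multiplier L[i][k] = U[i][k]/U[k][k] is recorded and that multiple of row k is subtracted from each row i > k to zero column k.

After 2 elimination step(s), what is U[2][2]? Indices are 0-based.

k=0: U[0][0]=4
  eliminate (1,0): mult=6, new row 1: (0, 2, 3); set L[1][0]=6
  eliminate (2,0): mult=6, new row 2: (0, 4, 1); set L[2][0]=6
k=1: U[1][1]=2
  eliminate (2,1): mult=2, new row 2: (0, 0, 6); set L[2][1]=2

U[2][2] = 6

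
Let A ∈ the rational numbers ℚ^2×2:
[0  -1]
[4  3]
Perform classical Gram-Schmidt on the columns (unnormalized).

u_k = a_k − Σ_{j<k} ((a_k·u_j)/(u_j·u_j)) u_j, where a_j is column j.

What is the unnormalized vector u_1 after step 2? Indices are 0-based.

Step 1: u_0 = a_0 = (0, 4).
Step 2: u_1 = a_1 − (3/4)·u_0 = (-1, 0).

u_1 = (-1, 0)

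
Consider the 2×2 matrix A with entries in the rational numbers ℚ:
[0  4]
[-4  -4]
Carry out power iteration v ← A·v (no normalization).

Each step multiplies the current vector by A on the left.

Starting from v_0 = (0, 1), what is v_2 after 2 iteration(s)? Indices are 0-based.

v_0 = (0, 1).
v_1 = A·v_0 = (4, -4).
v_2 = A·v_1 = (-16, 0).

v_2 = (-16, 0)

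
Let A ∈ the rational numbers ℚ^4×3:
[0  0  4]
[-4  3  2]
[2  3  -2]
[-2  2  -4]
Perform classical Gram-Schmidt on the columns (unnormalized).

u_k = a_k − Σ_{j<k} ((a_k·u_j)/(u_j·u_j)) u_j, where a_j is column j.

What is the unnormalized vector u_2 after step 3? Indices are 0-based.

Step 1: u_0 = a_0 = (0, -4, 2, -2).
Step 2: u_1 = a_1 − (-5/12)·u_0 = (0, 4/3, 23/6, 7/6).
Step 3: u_2 = a_2 − (-1/6)·u_0 − (-58/107)·u_1 = (4, 220/107, 44/107, -396/107).

u_2 = (4, 220/107, 44/107, -396/107)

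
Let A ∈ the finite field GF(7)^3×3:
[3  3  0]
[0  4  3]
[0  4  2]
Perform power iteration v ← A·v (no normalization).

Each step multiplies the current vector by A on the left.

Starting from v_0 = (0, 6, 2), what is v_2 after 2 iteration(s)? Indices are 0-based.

v_0 = (0, 6, 2).
v_1 = A·v_0 = (4, 2, 0).
v_2 = A·v_1 = (4, 1, 1).

v_2 = (4, 1, 1)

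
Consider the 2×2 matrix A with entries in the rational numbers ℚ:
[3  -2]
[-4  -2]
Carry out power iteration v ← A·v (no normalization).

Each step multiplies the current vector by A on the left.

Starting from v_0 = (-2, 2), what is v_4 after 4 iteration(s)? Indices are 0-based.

v_4 = (-710, 536)

v_0 = (-2, 2).
v_1 = A·v_0 = (-10, 4).
v_2 = A·v_1 = (-38, 32).
v_3 = A·v_2 = (-178, 88).
v_4 = A·v_3 = (-710, 536).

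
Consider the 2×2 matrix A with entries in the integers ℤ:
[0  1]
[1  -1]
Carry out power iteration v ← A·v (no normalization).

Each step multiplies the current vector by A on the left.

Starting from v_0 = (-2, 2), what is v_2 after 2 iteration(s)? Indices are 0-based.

v_2 = (-4, 6)

v_0 = (-2, 2).
v_1 = A·v_0 = (2, -4).
v_2 = A·v_1 = (-4, 6).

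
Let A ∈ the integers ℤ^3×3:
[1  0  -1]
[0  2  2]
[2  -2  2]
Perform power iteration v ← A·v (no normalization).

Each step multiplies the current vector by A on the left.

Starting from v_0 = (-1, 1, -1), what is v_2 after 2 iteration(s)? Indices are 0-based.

v_0 = (-1, 1, -1).
v_1 = A·v_0 = (0, 0, -6).
v_2 = A·v_1 = (6, -12, -12).

v_2 = (6, -12, -12)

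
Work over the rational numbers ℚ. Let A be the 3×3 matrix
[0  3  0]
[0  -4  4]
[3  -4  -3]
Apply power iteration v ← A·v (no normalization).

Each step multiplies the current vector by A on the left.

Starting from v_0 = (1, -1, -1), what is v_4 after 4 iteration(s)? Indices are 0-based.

v_4 = (-948, 1092, 1753)

v_0 = (1, -1, -1).
v_1 = A·v_0 = (-3, 0, 10).
v_2 = A·v_1 = (0, 40, -39).
v_3 = A·v_2 = (120, -316, -43).
v_4 = A·v_3 = (-948, 1092, 1753).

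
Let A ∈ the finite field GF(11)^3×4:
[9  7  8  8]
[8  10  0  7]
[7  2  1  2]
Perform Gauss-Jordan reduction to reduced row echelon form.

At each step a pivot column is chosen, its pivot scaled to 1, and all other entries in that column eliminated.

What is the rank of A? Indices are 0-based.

step 1: normalize row 0 (÷9) = (1, 2, 7, 7)
  row 1: subtract 8×row0 = (0, 5, 10, 6)
  row 2: subtract 7×row0 = (0, 10, 7, 8)
step 2: normalize row 1 (÷5) = (0, 1, 2, 10)
  row 0: subtract 2×row1 = (1, 0, 3, 9)
  row 2: subtract 10×row1 = (0, 0, 9, 7)
step 3: normalize row 2 (÷9) = (0, 0, 1, 2)
  row 0: subtract 3×row2 = (1, 0, 0, 3)
  row 1: subtract 2×row2 = (0, 1, 0, 6)

rank = 3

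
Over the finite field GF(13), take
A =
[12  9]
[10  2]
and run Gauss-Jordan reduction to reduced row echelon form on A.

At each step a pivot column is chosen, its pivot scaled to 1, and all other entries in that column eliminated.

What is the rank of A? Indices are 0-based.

[1] R0 /= 12  ⇒  (1, 4)
     R1 -= 10·R0  ⇒  (0, 1)
[2] R1 /= 1  ⇒  (0, 1)
     R0 -= 4·R1  ⇒  (1, 0)

rank = 2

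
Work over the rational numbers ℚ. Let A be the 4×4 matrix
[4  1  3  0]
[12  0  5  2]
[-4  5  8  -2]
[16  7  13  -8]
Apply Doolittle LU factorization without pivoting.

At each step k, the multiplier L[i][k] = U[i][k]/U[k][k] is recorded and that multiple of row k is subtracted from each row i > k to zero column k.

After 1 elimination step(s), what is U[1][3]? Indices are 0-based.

Step 1: pivot at (0,0) is 4.
  row1 ← row1 − (3)·row0  ⇒  L[1][0]=3, U row1=(0, -3, -4, 2)
  row2 ← row2 − (-1)·row0  ⇒  L[2][0]=-1, U row2=(0, 6, 11, -2)
  row3 ← row3 − (4)·row0  ⇒  L[3][0]=4, U row3=(0, 3, 1, -8)

U[1][3] = 2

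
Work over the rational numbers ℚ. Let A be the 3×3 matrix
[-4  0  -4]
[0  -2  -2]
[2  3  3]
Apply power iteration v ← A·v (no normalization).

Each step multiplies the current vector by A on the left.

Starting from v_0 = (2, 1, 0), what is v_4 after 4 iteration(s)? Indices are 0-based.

v_4 = (148, 6, -33)

v_0 = (2, 1, 0).
v_1 = A·v_0 = (-8, -2, 7).
v_2 = A·v_1 = (4, -10, -1).
v_3 = A·v_2 = (-12, 22, -25).
v_4 = A·v_3 = (148, 6, -33).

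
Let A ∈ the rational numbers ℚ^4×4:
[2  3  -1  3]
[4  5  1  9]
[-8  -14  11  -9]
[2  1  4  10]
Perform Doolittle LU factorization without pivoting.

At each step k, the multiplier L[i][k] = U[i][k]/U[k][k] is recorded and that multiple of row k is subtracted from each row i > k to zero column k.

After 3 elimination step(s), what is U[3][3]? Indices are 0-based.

Step 1: pivot at (0,0) is 2.
  row1 ← row1 − (2)·row0  ⇒  L[1][0]=2, U row1=(0, -1, 3, 3)
  row2 ← row2 − (-4)·row0  ⇒  L[2][0]=-4, U row2=(0, -2, 7, 3)
  row3 ← row3 − (1)·row0  ⇒  L[3][0]=1, U row3=(0, -2, 5, 7)
Step 2: pivot at (1,1) is -1.
  row2 ← row2 − (2)·row1  ⇒  L[2][1]=2, U row2=(0, 0, 1, -3)
  row3 ← row3 − (2)·row1  ⇒  L[3][1]=2, U row3=(0, 0, -1, 1)
Step 3: pivot at (2,2) is 1.
  row3 ← row3 − (-1)·row2  ⇒  L[3][2]=-1, U row3=(0, 0, 0, -2)

U[3][3] = -2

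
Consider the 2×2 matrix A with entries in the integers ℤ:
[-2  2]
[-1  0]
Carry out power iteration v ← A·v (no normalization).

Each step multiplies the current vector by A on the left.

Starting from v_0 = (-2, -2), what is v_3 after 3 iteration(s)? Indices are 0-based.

v_0 = (-2, -2).
v_1 = A·v_0 = (0, 2).
v_2 = A·v_1 = (4, 0).
v_3 = A·v_2 = (-8, -4).

v_3 = (-8, -4)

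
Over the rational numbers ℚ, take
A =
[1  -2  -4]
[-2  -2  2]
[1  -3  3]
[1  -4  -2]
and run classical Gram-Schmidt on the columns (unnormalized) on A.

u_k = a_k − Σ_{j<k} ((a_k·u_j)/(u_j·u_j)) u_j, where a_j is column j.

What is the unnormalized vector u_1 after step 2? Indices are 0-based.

Step 1: u_0 = a_0 = (1, -2, 1, 1).
Step 2: u_1 = a_1 − (-5/7)·u_0 = (-9/7, -24/7, -16/7, -23/7).

u_1 = (-9/7, -24/7, -16/7, -23/7)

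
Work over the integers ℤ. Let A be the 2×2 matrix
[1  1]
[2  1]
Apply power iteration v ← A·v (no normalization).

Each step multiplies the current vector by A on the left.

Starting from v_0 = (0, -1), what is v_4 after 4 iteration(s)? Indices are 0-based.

v_0 = (0, -1).
v_1 = A·v_0 = (-1, -1).
v_2 = A·v_1 = (-2, -3).
v_3 = A·v_2 = (-5, -7).
v_4 = A·v_3 = (-12, -17).

v_4 = (-12, -17)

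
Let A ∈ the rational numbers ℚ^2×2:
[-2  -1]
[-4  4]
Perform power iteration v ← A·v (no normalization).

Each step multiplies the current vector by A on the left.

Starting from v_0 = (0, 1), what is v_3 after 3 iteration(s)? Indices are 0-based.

v_0 = (0, 1).
v_1 = A·v_0 = (-1, 4).
v_2 = A·v_1 = (-2, 20).
v_3 = A·v_2 = (-16, 88).

v_3 = (-16, 88)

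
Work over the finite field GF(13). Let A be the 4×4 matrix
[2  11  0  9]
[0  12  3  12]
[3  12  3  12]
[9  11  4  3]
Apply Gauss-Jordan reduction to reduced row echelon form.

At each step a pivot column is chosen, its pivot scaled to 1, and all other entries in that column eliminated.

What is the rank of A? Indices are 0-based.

rank = 4

[1] R0 /= 2  ⇒  (1, 12, 0, 11)
     R2 -= 3·R0  ⇒  (0, 2, 3, 5)
     R3 -= 9·R0  ⇒  (0, 7, 4, 8)
[2] R1 /= 12  ⇒  (0, 1, 10, 1)
     R0 -= 12·R1  ⇒  (1, 0, 10, 12)
     R2 -= 2·R1  ⇒  (0, 0, 9, 3)
     R3 -= 7·R1  ⇒  (0, 0, 12, 1)
[3] R2 /= 9  ⇒  (0, 0, 1, 9)
     R0 -= 10·R2  ⇒  (1, 0, 0, 0)
     R1 -= 10·R2  ⇒  (0, 1, 0, 2)
     R3 -= 12·R2  ⇒  (0, 0, 0, 10)
[4] R3 /= 10  ⇒  (0, 0, 0, 1)
     R1 -= 2·R3  ⇒  (0, 1, 0, 0)
     R2 -= 9·R3  ⇒  (0, 0, 1, 0)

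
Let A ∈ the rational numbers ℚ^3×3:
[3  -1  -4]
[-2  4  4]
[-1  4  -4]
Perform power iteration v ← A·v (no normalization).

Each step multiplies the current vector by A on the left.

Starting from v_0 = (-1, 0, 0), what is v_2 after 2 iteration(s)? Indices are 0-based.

v_0 = (-1, 0, 0).
v_1 = A·v_0 = (-3, 2, 1).
v_2 = A·v_1 = (-15, 18, 7).

v_2 = (-15, 18, 7)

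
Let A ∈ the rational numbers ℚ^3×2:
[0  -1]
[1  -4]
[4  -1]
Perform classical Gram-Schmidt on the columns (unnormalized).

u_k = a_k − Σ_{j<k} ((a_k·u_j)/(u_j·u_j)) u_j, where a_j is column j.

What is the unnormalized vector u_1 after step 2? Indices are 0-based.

u_1 = (-1, -60/17, 15/17)

Step 1: u_0 = a_0 = (0, 1, 4).
Step 2: u_1 = a_1 − (-8/17)·u_0 = (-1, -60/17, 15/17).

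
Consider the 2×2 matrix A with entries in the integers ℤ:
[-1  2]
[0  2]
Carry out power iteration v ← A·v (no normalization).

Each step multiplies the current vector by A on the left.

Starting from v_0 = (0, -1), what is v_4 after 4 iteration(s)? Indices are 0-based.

v_4 = (-10, -16)

v_0 = (0, -1).
v_1 = A·v_0 = (-2, -2).
v_2 = A·v_1 = (-2, -4).
v_3 = A·v_2 = (-6, -8).
v_4 = A·v_3 = (-10, -16).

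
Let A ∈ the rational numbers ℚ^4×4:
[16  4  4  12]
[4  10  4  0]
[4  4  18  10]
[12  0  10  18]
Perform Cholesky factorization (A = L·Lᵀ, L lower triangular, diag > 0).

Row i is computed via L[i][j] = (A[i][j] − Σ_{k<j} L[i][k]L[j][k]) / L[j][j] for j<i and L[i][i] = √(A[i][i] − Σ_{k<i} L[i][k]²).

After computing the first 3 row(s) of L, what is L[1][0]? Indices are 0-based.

Step 1: L[0][0] = √(16) = 4.
  L[1][0] = (4) / L[0][0] = 1.
Step 2: L[1][1] = √(9) = 3.
  L[2][0] = (4) / L[0][0] = 1.
  L[2][1] = (3) / L[1][1] = 1.
Step 3: L[2][2] = √(16) = 4.

L[1][0] = 1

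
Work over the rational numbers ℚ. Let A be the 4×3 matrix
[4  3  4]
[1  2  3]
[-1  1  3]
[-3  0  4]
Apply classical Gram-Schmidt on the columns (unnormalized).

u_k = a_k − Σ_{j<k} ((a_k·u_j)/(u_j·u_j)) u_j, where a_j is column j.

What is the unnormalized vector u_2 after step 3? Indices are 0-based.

u_2 = (159/209, -186/209, -105/209, 185/209)

Step 1: u_0 = a_0 = (4, 1, -1, -3).
Step 2: u_1 = a_1 − (13/27)·u_0 = (29/27, 41/27, 40/27, 13/9).
Step 3: u_2 = a_2 − (4/27)·u_0 − (515/209)·u_1 = (159/209, -186/209, -105/209, 185/209).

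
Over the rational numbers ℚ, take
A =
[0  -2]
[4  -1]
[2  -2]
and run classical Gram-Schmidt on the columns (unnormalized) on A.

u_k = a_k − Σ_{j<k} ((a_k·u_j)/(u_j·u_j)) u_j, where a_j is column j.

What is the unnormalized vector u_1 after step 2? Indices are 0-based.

Step 1: u_0 = a_0 = (0, 4, 2).
Step 2: u_1 = a_1 − (-2/5)·u_0 = (-2, 3/5, -6/5).

u_1 = (-2, 3/5, -6/5)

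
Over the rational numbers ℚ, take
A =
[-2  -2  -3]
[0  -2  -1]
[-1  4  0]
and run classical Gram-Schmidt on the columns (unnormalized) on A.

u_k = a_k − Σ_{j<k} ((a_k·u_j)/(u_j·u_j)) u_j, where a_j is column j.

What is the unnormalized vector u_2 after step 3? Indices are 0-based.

u_2 = (1/15, -1/3, -2/15)

Step 1: u_0 = a_0 = (-2, 0, -1).
Step 2: u_1 = a_1 − (0)·u_0 = (-2, -2, 4).
Step 3: u_2 = a_2 − (6/5)·u_0 − (1/3)·u_1 = (1/15, -1/3, -2/15).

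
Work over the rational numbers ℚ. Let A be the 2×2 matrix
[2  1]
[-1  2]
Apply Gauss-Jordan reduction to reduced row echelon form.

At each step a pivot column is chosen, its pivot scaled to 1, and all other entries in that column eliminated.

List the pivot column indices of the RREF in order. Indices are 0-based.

[1] R0 /= 2  ⇒  (1, 1/2)
     R1 -= -1·R0  ⇒  (0, 5/2)
[2] R1 /= 5/2  ⇒  (0, 1)
     R0 -= 1/2·R1  ⇒  (1, 0)

pivot columns: 0, 1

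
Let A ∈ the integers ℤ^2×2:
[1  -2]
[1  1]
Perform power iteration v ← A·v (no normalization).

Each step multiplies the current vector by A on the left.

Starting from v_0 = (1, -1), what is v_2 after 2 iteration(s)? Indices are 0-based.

v_2 = (3, 3)

v_0 = (1, -1).
v_1 = A·v_0 = (3, 0).
v_2 = A·v_1 = (3, 3).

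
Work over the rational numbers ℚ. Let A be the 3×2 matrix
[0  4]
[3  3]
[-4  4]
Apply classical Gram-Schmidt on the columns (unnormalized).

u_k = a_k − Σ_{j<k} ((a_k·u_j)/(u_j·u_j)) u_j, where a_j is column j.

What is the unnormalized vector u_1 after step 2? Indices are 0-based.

Step 1: u_0 = a_0 = (0, 3, -4).
Step 2: u_1 = a_1 − (-7/25)·u_0 = (4, 96/25, 72/25).

u_1 = (4, 96/25, 72/25)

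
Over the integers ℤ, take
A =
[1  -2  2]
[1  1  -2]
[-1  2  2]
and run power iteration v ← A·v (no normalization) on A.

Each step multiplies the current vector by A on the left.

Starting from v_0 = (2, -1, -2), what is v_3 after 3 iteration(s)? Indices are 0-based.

v_3 = (-80, 7, 56)

v_0 = (2, -1, -2).
v_1 = A·v_0 = (0, 5, -8).
v_2 = A·v_1 = (-26, 21, -6).
v_3 = A·v_2 = (-80, 7, 56).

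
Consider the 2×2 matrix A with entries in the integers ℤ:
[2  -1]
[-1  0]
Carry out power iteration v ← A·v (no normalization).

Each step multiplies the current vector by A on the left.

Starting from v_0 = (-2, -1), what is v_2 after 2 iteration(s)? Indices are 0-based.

v_2 = (-8, 3)

v_0 = (-2, -1).
v_1 = A·v_0 = (-3, 2).
v_2 = A·v_1 = (-8, 3).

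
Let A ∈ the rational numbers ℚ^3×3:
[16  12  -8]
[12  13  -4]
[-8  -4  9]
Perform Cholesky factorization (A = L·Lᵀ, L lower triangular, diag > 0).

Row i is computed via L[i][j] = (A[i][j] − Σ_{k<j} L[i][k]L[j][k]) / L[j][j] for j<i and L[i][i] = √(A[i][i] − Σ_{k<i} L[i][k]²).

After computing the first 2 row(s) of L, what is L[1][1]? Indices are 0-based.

L[1][1] = 2

Step 1: L[0][0] = √(16) = 4.
  L[1][0] = (12) / L[0][0] = 3.
Step 2: L[1][1] = √(4) = 2.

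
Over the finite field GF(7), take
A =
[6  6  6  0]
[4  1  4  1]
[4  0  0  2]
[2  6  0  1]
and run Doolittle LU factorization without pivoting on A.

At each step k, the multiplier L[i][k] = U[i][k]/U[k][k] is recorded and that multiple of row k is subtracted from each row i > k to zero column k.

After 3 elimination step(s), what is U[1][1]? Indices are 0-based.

U[1][1] = 4

Step 1: pivot at (0,0) is 6.
  row1 ← row1 − (3)·row0  ⇒  L[1][0]=3, U row1=(0, 4, 0, 1)
  row2 ← row2 − (3)·row0  ⇒  L[2][0]=3, U row2=(0, 3, 3, 2)
  row3 ← row3 − (5)·row0  ⇒  L[3][0]=5, U row3=(0, 4, 5, 1)
Step 2: pivot at (1,1) is 4.
  row2 ← row2 − (6)·row1  ⇒  L[2][1]=6, U row2=(0, 0, 3, 3)
  row3 ← row3 − (1)·row1  ⇒  L[3][1]=1, U row3=(0, 0, 5, 0)
Step 3: pivot at (2,2) is 3.
  row3 ← row3 − (4)·row2  ⇒  L[3][2]=4, U row3=(0, 0, 0, 2)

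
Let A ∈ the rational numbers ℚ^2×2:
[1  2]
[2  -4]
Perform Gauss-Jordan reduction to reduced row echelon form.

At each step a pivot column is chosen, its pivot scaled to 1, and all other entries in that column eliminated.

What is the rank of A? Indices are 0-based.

step 1: normalize row 0 (÷1) = (1, 2)
  row 1: subtract 2×row0 = (0, -8)
step 2: normalize row 1 (÷-8) = (0, 1)
  row 0: subtract 2×row1 = (1, 0)

rank = 2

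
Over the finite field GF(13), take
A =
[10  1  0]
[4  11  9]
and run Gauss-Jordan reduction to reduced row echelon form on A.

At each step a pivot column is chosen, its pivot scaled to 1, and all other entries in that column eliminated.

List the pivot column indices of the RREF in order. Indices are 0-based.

pivot(0,0)=10: scale R0 → (1, 4, 0)
  clear (1,0): R1 −= (4)R0 → (0, 8, 9)
pivot(1,1)=8: scale R1 → (0, 1, 6)
  clear (0,1): R0 −= (4)R1 → (1, 0, 2)

pivot columns: 0, 1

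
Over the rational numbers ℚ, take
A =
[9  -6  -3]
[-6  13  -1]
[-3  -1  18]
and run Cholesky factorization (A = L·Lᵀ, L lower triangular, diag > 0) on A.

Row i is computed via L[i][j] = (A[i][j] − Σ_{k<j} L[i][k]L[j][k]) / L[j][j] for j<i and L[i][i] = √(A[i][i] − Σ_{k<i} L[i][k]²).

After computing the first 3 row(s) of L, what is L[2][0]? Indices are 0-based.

L[2][0] = -1

Step 1: L[0][0] = √(9) = 3.
  L[1][0] = (-6) / L[0][0] = -2.
Step 2: L[1][1] = √(9) = 3.
  L[2][0] = (-3) / L[0][0] = -1.
  L[2][1] = (-3) / L[1][1] = -1.
Step 3: L[2][2] = √(16) = 4.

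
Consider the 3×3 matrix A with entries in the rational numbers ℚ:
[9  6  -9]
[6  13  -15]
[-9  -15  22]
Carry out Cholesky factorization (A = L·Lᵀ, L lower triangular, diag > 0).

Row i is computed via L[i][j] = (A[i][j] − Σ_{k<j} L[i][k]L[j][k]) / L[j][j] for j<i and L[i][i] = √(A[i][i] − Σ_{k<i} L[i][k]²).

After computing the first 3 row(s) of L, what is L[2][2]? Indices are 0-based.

L[2][2] = 2

Step 1: L[0][0] = √(9) = 3.
  L[1][0] = (6) / L[0][0] = 2.
Step 2: L[1][1] = √(9) = 3.
  L[2][0] = (-9) / L[0][0] = -3.
  L[2][1] = (-9) / L[1][1] = -3.
Step 3: L[2][2] = √(4) = 2.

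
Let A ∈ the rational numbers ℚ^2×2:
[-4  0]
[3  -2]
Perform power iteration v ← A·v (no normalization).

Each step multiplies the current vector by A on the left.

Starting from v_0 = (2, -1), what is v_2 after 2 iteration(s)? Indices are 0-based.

v_2 = (32, -40)

v_0 = (2, -1).
v_1 = A·v_0 = (-8, 8).
v_2 = A·v_1 = (32, -40).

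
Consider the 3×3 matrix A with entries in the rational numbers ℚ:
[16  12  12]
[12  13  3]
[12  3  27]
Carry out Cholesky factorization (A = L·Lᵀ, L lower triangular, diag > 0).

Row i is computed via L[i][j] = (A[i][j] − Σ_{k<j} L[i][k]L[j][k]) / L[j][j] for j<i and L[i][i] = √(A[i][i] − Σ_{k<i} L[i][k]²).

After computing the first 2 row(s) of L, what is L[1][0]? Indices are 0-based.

L[1][0] = 3

Step 1: L[0][0] = √(16) = 4.
  L[1][0] = (12) / L[0][0] = 3.
Step 2: L[1][1] = √(4) = 2.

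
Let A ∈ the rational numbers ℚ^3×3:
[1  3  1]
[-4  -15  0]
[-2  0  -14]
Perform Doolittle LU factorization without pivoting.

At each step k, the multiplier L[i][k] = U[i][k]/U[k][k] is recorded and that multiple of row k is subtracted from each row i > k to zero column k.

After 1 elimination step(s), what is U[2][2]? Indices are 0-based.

U[2][2] = -12

Step 1: pivot at (0,0) is 1.
  row1 ← row1 − (-4)·row0  ⇒  L[1][0]=-4, U row1=(0, -3, 4)
  row2 ← row2 − (-2)·row0  ⇒  L[2][0]=-2, U row2=(0, 6, -12)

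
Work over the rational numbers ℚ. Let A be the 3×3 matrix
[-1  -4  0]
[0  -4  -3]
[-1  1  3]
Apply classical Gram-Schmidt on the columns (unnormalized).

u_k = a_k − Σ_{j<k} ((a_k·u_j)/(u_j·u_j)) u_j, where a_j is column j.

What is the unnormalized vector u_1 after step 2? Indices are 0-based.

Step 1: u_0 = a_0 = (-1, 0, -1).
Step 2: u_1 = a_1 − (3/2)·u_0 = (-5/2, -4, 5/2).

u_1 = (-5/2, -4, 5/2)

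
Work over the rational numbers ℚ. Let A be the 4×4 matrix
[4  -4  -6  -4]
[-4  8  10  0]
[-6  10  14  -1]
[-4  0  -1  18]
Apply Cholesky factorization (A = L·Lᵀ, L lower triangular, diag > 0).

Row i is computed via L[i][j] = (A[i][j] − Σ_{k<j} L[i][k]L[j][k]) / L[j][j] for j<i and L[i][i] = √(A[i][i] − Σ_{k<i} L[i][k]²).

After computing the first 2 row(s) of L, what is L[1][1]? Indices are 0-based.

L[1][1] = 2

Step 1: L[0][0] = √(4) = 2.
  L[1][0] = (-4) / L[0][0] = -2.
Step 2: L[1][1] = √(4) = 2.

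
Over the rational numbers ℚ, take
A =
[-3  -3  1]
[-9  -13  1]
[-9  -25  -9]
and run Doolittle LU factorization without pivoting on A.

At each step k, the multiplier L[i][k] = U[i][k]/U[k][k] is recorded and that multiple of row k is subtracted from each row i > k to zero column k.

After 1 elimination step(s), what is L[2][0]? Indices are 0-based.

k=0: U[0][0]=-3
  eliminate (1,0): mult=3, new row 1: (0, -4, -2); set L[1][0]=3
  eliminate (2,0): mult=3, new row 2: (0, -16, -12); set L[2][0]=3

L[2][0] = 3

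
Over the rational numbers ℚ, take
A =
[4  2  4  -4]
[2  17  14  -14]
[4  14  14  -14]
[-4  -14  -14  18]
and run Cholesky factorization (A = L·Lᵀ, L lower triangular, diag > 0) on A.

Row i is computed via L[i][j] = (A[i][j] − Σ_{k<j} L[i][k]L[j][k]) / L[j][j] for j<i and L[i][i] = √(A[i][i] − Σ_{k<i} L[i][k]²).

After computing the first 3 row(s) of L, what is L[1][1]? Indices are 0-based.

Step 1: L[0][0] = √(4) = 2.
  L[1][0] = (2) / L[0][0] = 1.
Step 2: L[1][1] = √(16) = 4.
  L[2][0] = (4) / L[0][0] = 2.
  L[2][1] = (12) / L[1][1] = 3.
Step 3: L[2][2] = √(1) = 1.

L[1][1] = 4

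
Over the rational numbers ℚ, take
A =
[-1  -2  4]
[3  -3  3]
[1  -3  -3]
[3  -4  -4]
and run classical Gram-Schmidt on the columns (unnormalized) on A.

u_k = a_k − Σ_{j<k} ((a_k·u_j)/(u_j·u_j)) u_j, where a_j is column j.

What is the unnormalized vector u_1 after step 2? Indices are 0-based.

u_1 = (-31/10, 3/10, -19/10, -7/10)

Step 1: u_0 = a_0 = (-1, 3, 1, 3).
Step 2: u_1 = a_1 − (-11/10)·u_0 = (-31/10, 3/10, -19/10, -7/10).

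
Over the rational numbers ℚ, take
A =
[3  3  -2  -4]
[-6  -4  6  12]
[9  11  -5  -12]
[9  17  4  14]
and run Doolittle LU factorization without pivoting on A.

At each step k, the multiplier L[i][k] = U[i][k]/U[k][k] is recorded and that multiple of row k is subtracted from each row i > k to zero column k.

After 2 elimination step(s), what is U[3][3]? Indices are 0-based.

U[3][3] = 10

Step 1: pivot at (0,0) is 3.
  row1 ← row1 − (-2)·row0  ⇒  L[1][0]=-2, U row1=(0, 2, 2, 4)
  row2 ← row2 − (3)·row0  ⇒  L[2][0]=3, U row2=(0, 2, 1, 0)
  row3 ← row3 − (3)·row0  ⇒  L[3][0]=3, U row3=(0, 8, 10, 26)
Step 2: pivot at (1,1) is 2.
  row2 ← row2 − (1)·row1  ⇒  L[2][1]=1, U row2=(0, 0, -1, -4)
  row3 ← row3 − (4)·row1  ⇒  L[3][1]=4, U row3=(0, 0, 2, 10)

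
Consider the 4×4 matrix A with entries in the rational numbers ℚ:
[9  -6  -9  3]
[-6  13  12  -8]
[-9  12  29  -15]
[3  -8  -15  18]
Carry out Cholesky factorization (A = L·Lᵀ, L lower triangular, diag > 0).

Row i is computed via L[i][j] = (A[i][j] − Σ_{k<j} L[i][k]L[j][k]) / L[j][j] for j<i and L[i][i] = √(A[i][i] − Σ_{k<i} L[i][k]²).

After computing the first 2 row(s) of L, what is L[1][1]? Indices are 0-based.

Step 1: L[0][0] = √(9) = 3.
  L[1][0] = (-6) / L[0][0] = -2.
Step 2: L[1][1] = √(9) = 3.

L[1][1] = 3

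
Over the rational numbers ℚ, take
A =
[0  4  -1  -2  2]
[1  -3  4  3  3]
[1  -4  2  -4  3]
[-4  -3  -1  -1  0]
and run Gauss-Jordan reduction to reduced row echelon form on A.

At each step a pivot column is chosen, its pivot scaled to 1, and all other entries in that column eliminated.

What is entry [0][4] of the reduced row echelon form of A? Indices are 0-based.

step 1: exchange rows 0,1
step 1: normalize row 0 (÷1) = (1, -3, 4, 3, 3)
  row 2: subtract 1×row0 = (0, -1, -2, -7, 0)
  row 3: subtract -4×row0 = (0, -15, 15, 11, 12)
step 2: normalize row 1 (÷4) = (0, 1, -1/4, -1/2, 1/2)
  row 0: subtract -3×row1 = (1, 0, 13/4, 3/2, 9/2)
  row 2: subtract -1×row1 = (0, 0, -9/4, -15/2, 1/2)
  row 3: subtract -15×row1 = (0, 0, 45/4, 7/2, 39/2)
step 3: normalize row 2 (÷-9/4) = (0, 0, 1, 10/3, -2/9)
  row 0: subtract 13/4×row2 = (1, 0, 0, -28/3, 47/9)
  row 1: subtract -1/4×row2 = (0, 1, 0, 1/3, 4/9)
  row 3: subtract 45/4×row2 = (0, 0, 0, -34, 22)
step 4: normalize row 3 (÷-34) = (0, 0, 0, 1, -11/17)
  row 0: subtract -28/3×row3 = (1, 0, 0, 0, -125/153)
  row 1: subtract 1/3×row3 = (0, 1, 0, 0, 101/153)
  row 2: subtract 10/3×row3 = (0, 0, 1, 0, 296/153)

M[0][4] = -125/153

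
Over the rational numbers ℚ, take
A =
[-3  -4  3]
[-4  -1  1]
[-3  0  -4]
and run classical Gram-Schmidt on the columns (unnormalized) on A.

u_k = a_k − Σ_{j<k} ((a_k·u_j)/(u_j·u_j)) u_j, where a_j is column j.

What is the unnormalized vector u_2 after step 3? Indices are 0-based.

u_2 = (-165/322, 330/161, -715/322)

Step 1: u_0 = a_0 = (-3, -4, -3).
Step 2: u_1 = a_1 − (8/17)·u_0 = (-44/17, 15/17, 24/17).
Step 3: u_2 = a_2 − (-1/34)·u_0 − (-213/161)·u_1 = (-165/322, 330/161, -715/322).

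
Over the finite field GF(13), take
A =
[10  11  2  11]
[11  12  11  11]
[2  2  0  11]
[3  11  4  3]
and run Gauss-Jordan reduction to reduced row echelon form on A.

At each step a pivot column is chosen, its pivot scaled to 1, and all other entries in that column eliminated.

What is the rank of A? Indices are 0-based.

pivot(0,0)=10: scale R0 → (1, 5, 8, 5)
  clear (1,0): R1 −= (11)R0 → (0, 9, 1, 8)
  clear (2,0): R2 −= (2)R0 → (0, 5, 10, 1)
  clear (3,0): R3 −= (3)R0 → (0, 9, 6, 1)
pivot(1,1)=9: scale R1 → (0, 1, 3, 11)
  clear (0,1): R0 −= (5)R1 → (1, 0, 6, 2)
  clear (2,1): R2 −= (5)R1 → (0, 0, 8, 11)
  clear (3,1): R3 −= (9)R1 → (0, 0, 5, 6)
pivot(2,2)=8: scale R2 → (0, 0, 1, 3)
  clear (0,2): R0 −= (6)R2 → (1, 0, 0, 10)
  clear (1,2): R1 −= (3)R2 → (0, 1, 0, 2)
  clear (3,2): R3 −= (5)R2 → (0, 0, 0, 4)
pivot(3,3)=4: scale R3 → (0, 0, 0, 1)
  clear (0,3): R0 −= (10)R3 → (1, 0, 0, 0)
  clear (1,3): R1 −= (2)R3 → (0, 1, 0, 0)
  clear (2,3): R2 −= (3)R3 → (0, 0, 1, 0)

rank = 4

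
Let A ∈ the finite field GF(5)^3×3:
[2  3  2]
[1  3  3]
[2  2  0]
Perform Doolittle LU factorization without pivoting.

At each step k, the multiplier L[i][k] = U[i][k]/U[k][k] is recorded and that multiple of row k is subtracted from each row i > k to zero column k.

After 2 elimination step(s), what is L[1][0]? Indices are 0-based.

Step 1: pivot at (0,0) is 2.
  row1 ← row1 − (3)·row0  ⇒  L[1][0]=3, U row1=(0, 4, 2)
  row2 ← row2 − (1)·row0  ⇒  L[2][0]=1, U row2=(0, 4, 3)
Step 2: pivot at (1,1) is 4.
  row2 ← row2 − (1)·row1  ⇒  L[2][1]=1, U row2=(0, 0, 1)

L[1][0] = 3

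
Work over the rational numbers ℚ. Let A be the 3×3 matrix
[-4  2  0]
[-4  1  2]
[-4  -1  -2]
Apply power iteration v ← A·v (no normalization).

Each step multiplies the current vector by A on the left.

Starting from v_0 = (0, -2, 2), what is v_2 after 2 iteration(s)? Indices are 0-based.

v_0 = (0, -2, 2).
v_1 = A·v_0 = (-4, 2, -2).
v_2 = A·v_1 = (20, 14, 18).

v_2 = (20, 14, 18)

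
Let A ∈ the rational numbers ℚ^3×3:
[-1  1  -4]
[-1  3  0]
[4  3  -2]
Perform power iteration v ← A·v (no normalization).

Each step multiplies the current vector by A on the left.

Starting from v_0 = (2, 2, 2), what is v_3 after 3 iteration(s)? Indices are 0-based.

v_3 = (208, 88, 28)

v_0 = (2, 2, 2).
v_1 = A·v_0 = (-8, 4, 10).
v_2 = A·v_1 = (-28, 20, -40).
v_3 = A·v_2 = (208, 88, 28).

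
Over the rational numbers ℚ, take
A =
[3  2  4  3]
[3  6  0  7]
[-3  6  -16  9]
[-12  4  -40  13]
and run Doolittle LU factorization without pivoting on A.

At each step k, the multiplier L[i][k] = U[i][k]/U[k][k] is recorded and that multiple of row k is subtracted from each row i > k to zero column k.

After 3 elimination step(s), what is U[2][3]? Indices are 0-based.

U[2][3] = 4

[col 0] pivot 3
  R1 -= 1*R0 → (0, 4, -4, 4)  (L[1][0] := 1)
  R2 -= -1*R0 → (0, 8, -12, 12)  (L[2][0] := -1)
  R3 -= -4*R0 → (0, 12, -24, 25)  (L[3][0] := -4)
[col 1] pivot 4
  R2 -= 2*R1 → (0, 0, -4, 4)  (L[2][1] := 2)
  R3 -= 3*R1 → (0, 0, -12, 13)  (L[3][1] := 3)
[col 2] pivot -4
  R3 -= 3*R2 → (0, 0, 0, 1)  (L[3][2] := 3)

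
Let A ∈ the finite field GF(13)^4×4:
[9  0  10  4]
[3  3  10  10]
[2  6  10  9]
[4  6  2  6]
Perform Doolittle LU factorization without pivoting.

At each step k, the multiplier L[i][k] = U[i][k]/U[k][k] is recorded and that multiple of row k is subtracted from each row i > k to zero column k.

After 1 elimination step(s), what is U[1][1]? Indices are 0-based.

[col 0] pivot 9
  R1 -= 9*R0 → (0, 3, 11, 0)  (L[1][0] := 9)
  R2 -= 6*R0 → (0, 6, 2, 11)  (L[2][0] := 6)
  R3 -= 12*R0 → (0, 6, 12, 10)  (L[3][0] := 12)

U[1][1] = 3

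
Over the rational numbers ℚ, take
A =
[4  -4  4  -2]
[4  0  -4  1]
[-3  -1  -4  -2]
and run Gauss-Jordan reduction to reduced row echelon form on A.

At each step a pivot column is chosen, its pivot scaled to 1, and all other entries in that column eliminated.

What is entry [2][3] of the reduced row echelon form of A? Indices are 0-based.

pivot(0,0)=4: scale R0 → (1, -1, 1, -1/2)
  clear (1,0): R1 −= (4)R0 → (0, 4, -8, 3)
  clear (2,0): R2 −= (-3)R0 → (0, -4, -1, -7/2)
pivot(1,1)=4: scale R1 → (0, 1, -2, 3/4)
  clear (0,1): R0 −= (-1)R1 → (1, 0, -1, 1/4)
  clear (2,1): R2 −= (-4)R1 → (0, 0, -9, -1/2)
pivot(2,2)=-9: scale R2 → (0, 0, 1, 1/18)
  clear (0,2): R0 −= (-1)R2 → (1, 0, 0, 11/36)
  clear (1,2): R1 −= (-2)R2 → (0, 1, 0, 31/36)

M[2][3] = 1/18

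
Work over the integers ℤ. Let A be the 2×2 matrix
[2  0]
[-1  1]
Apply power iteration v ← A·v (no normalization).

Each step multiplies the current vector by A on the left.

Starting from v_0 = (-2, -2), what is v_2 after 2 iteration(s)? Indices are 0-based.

v_0 = (-2, -2).
v_1 = A·v_0 = (-4, 0).
v_2 = A·v_1 = (-8, 4).

v_2 = (-8, 4)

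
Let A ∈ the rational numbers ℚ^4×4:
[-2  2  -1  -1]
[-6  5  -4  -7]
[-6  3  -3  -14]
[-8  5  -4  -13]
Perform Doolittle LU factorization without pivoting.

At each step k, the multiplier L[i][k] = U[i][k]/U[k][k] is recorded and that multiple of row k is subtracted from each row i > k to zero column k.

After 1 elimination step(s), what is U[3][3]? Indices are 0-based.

[col 0] pivot -2
  R1 -= 3*R0 → (0, -1, -1, -4)  (L[1][0] := 3)
  R2 -= 3*R0 → (0, -3, 0, -11)  (L[2][0] := 3)
  R3 -= 4*R0 → (0, -3, 0, -9)  (L[3][0] := 4)

U[3][3] = -9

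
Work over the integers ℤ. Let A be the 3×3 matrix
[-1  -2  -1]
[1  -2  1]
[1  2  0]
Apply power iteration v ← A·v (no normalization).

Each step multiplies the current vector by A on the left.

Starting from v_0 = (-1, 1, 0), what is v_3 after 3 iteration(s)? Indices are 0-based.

v_3 = (-11, -13, 18)

v_0 = (-1, 1, 0).
v_1 = A·v_0 = (-1, -3, 1).
v_2 = A·v_1 = (6, 6, -7).
v_3 = A·v_2 = (-11, -13, 18).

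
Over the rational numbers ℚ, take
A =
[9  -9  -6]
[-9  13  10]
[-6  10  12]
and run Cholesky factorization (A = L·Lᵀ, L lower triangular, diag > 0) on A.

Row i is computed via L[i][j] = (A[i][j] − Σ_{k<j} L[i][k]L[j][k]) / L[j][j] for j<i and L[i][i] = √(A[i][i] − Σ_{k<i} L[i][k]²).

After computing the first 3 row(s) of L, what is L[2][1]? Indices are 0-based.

Step 1: L[0][0] = √(9) = 3.
  L[1][0] = (-9) / L[0][0] = -3.
Step 2: L[1][1] = √(4) = 2.
  L[2][0] = (-6) / L[0][0] = -2.
  L[2][1] = (4) / L[1][1] = 2.
Step 3: L[2][2] = √(4) = 2.

L[2][1] = 2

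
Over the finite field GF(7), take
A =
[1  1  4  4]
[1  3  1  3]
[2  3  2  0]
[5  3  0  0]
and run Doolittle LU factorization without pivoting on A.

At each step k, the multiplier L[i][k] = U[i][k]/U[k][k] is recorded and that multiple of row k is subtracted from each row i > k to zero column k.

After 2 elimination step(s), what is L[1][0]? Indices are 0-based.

L[1][0] = 1

k=0: U[0][0]=1
  eliminate (1,0): mult=1, new row 1: (0, 2, 4, 6); set L[1][0]=1
  eliminate (2,0): mult=2, new row 2: (0, 1, 1, 6); set L[2][0]=2
  eliminate (3,0): mult=5, new row 3: (0, 5, 1, 1); set L[3][0]=5
k=1: U[1][1]=2
  eliminate (2,1): mult=4, new row 2: (0, 0, 6, 3); set L[2][1]=4
  eliminate (3,1): mult=6, new row 3: (0, 0, 5, 0); set L[3][1]=6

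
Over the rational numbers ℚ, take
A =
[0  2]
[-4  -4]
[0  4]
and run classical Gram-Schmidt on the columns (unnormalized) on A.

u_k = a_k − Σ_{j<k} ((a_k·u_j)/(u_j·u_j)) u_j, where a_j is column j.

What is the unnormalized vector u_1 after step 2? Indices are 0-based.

Step 1: u_0 = a_0 = (0, -4, 0).
Step 2: u_1 = a_1 − (1)·u_0 = (2, 0, 4).

u_1 = (2, 0, 4)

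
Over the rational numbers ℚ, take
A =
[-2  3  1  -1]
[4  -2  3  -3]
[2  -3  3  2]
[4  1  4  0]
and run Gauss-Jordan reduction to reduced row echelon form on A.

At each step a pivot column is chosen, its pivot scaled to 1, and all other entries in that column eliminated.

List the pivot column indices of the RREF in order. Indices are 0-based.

pivot columns: 0, 1, 2, 3

[1] R0 /= -2  ⇒  (1, -3/2, -1/2, 1/2)
     R1 -= 4·R0  ⇒  (0, 4, 5, -5)
     R2 -= 2·R0  ⇒  (0, 0, 4, 1)
     R3 -= 4·R0  ⇒  (0, 7, 6, -2)
[2] R1 /= 4  ⇒  (0, 1, 5/4, -5/4)
     R0 -= -3/2·R1  ⇒  (1, 0, 11/8, -11/8)
     R3 -= 7·R1  ⇒  (0, 0, -11/4, 27/4)
[3] R2 /= 4  ⇒  (0, 0, 1, 1/4)
     R0 -= 11/8·R2  ⇒  (1, 0, 0, -55/32)
     R1 -= 5/4·R2  ⇒  (0, 1, 0, -25/16)
     R3 -= -11/4·R2  ⇒  (0, 0, 0, 119/16)
[4] R3 /= 119/16  ⇒  (0, 0, 0, 1)
     R0 -= -55/32·R3  ⇒  (1, 0, 0, 0)
     R1 -= -25/16·R3  ⇒  (0, 1, 0, 0)
     R2 -= 1/4·R3  ⇒  (0, 0, 1, 0)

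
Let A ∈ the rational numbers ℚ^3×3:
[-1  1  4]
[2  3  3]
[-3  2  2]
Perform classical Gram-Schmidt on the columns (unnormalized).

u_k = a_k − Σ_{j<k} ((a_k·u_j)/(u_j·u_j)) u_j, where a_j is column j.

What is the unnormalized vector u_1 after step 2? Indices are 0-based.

u_1 = (13/14, 22/7, 25/14)

Step 1: u_0 = a_0 = (-1, 2, -3).
Step 2: u_1 = a_1 − (-1/14)·u_0 = (13/14, 22/7, 25/14).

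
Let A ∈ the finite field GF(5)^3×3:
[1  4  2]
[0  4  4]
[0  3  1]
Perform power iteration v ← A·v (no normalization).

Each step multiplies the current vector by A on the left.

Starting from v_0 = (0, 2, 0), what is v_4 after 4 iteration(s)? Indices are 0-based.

v_4 = (3, 3, 0)

v_0 = (0, 2, 0).
v_1 = A·v_0 = (3, 3, 1).
v_2 = A·v_1 = (2, 1, 0).
v_3 = A·v_2 = (1, 4, 3).
v_4 = A·v_3 = (3, 3, 0).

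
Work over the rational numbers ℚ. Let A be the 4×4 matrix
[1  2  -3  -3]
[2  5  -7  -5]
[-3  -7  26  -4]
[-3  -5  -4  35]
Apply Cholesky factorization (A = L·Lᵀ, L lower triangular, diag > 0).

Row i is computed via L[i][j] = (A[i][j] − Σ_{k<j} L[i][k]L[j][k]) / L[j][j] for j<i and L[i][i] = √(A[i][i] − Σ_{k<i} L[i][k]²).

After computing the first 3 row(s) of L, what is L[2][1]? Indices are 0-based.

L[2][1] = -1

Step 1: L[0][0] = √(1) = 1.
  L[1][0] = (2) / L[0][0] = 2.
Step 2: L[1][1] = √(1) = 1.
  L[2][0] = (-3) / L[0][0] = -3.
  L[2][1] = (-1) / L[1][1] = -1.
Step 3: L[2][2] = √(16) = 4.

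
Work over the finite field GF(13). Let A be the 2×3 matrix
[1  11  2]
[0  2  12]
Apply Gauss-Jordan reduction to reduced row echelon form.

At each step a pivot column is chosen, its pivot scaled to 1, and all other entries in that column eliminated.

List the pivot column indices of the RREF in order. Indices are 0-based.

[1] R0 /= 1  ⇒  (1, 11, 2)
[2] R1 /= 2  ⇒  (0, 1, 6)
     R0 -= 11·R1  ⇒  (1, 0, 1)

pivot columns: 0, 1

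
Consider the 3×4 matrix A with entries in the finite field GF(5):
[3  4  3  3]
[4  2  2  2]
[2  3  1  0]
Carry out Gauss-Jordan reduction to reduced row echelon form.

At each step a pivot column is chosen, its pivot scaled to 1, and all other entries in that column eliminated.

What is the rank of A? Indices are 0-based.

rank = 3

step 1: normalize row 0 (÷3) = (1, 3, 1, 1)
  row 1: subtract 4×row0 = (0, 0, 3, 3)
  row 2: subtract 2×row0 = (0, 2, 4, 3)
step 2: exchange rows 1,2
step 2: normalize row 1 (÷2) = (0, 1, 2, 4)
  row 0: subtract 3×row1 = (1, 0, 0, 4)
step 3: normalize row 2 (÷3) = (0, 0, 1, 1)
  row 1: subtract 2×row2 = (0, 1, 0, 2)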